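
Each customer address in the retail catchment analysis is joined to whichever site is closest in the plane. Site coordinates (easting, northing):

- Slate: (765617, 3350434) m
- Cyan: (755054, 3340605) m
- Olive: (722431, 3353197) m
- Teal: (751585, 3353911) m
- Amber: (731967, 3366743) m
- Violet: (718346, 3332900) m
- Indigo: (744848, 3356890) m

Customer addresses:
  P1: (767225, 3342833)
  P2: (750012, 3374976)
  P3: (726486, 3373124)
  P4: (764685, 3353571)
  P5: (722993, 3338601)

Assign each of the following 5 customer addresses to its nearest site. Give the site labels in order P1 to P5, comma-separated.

Slate, Indigo, Amber, Slate, Violet

P1 → Slate (d²=60360865.00)
P2 → Indigo (d²=353770292.00)
P3 → Amber (d²=70758522.00)
P4 → Slate (d²=10709393.00)
P5 → Violet (d²=54096010.00)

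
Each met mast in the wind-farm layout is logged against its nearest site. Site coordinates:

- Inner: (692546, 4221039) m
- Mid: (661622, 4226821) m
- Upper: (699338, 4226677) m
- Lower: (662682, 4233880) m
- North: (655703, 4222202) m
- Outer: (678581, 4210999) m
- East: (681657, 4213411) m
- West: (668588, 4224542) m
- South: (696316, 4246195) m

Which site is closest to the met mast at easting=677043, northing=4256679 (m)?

Squared distances to each site:
Inner: 1510552609.000; Mid: 1129307405.000; Upper: 1397187029.000; Lower: 726032722.000; North: 1644059129.000; Outer: 2089027844.000; East: 1893408820.000; West: 1104273794.000; South: 481362785.000.
Minimum at South.

South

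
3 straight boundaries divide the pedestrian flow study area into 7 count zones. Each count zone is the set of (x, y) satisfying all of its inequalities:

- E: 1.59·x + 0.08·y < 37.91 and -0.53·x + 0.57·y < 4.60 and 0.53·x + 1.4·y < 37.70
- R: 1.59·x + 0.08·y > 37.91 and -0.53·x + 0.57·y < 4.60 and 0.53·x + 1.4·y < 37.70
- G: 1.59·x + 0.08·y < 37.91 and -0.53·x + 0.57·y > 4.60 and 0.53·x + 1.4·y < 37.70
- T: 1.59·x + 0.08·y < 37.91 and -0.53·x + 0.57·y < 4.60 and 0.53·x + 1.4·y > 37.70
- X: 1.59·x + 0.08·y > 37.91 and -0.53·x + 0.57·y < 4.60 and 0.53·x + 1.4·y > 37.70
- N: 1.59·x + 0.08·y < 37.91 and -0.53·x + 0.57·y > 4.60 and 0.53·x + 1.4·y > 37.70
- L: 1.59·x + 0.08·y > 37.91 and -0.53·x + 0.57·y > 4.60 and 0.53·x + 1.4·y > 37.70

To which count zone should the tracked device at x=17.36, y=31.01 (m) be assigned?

N

1.59·17.36 + 0.08·31.01 = 30.083, which is < 37.91
-0.53·17.36 + 0.57·31.01 = 8.475, which is > 4.60
0.53·17.36 + 1.4·31.01 = 52.615, which is > 37.70
This sign pattern matches N.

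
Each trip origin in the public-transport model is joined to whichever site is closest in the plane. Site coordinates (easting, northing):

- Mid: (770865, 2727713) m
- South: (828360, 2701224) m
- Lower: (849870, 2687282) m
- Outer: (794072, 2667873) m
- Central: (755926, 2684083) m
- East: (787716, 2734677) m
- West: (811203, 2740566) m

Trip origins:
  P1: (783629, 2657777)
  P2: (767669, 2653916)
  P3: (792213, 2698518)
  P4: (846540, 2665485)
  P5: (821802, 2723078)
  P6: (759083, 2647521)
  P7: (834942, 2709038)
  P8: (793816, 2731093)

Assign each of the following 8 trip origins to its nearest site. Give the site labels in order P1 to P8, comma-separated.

P1 → Outer (d²=210985465.00)
P2 → Outer (d²=891916258.00)
P3 → Outer (d²=942571906.00)
P4 → Lower (d²=486198109.00)
P5 → West (d²=418168945.00)
P6 → Central (d²=1346746493.00)
P7 → South (d²=104381320.00)
P8 → East (d²=50055056.00)

Outer, Outer, Outer, Lower, West, Central, South, East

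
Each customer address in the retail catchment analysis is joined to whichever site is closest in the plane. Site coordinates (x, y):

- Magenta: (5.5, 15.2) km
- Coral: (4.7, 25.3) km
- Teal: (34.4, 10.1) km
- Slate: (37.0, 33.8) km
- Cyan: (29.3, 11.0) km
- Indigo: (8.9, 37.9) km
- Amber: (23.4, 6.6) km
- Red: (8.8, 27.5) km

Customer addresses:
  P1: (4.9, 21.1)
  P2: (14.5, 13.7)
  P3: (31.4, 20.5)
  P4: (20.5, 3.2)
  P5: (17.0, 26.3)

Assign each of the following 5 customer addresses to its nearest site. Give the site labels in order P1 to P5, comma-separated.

Coral, Magenta, Cyan, Amber, Red

P1 → Coral (d²=17.68)
P2 → Magenta (d²=83.25)
P3 → Cyan (d²=94.66)
P4 → Amber (d²=19.97)
P5 → Red (d²=68.68)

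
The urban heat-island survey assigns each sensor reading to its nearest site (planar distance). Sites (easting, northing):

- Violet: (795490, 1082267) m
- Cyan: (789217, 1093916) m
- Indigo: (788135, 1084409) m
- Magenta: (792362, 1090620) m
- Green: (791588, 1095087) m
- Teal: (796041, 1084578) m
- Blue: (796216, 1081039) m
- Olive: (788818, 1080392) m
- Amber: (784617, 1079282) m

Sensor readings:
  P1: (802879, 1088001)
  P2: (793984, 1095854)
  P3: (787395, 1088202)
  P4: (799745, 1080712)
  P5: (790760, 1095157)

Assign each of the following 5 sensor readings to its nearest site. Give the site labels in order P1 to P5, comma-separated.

Teal, Green, Indigo, Blue, Green

P1 → Teal (d²=58475173.00)
P2 → Green (d²=6329105.00)
P3 → Indigo (d²=14934449.00)
P4 → Blue (d²=12560770.00)
P5 → Green (d²=690484.00)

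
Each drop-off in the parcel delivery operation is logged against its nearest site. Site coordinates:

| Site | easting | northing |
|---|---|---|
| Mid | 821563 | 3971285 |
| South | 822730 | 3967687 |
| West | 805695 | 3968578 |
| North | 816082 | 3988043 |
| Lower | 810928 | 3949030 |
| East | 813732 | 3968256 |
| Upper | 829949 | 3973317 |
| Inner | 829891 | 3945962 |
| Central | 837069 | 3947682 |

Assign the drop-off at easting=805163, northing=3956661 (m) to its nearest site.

Squared distances to each site:
Mid: 482821376.000; South: 430172165.000; West: 142297913.000; North: 1104054485.000; Lower: 91467386.000; East: 207871786.000; Upper: 891768132.000; Inner: 725942585.000; Central: 1098615277.000.
Minimum at Lower.

Lower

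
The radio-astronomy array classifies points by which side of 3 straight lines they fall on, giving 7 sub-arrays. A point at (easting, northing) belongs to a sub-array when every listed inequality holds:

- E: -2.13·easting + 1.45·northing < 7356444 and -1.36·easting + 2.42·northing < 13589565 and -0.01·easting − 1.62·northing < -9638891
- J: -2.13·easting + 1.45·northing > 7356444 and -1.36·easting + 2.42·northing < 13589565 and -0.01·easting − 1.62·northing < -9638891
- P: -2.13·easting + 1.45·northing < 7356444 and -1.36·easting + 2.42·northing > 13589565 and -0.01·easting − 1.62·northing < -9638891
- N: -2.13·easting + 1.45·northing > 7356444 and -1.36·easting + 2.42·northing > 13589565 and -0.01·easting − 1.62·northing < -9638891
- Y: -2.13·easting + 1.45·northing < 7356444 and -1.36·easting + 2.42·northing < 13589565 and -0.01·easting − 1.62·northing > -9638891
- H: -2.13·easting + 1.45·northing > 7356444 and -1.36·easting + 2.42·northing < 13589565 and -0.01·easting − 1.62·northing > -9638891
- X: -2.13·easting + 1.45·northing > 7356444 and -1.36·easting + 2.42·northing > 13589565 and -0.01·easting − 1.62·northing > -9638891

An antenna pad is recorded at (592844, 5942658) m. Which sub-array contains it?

Y

-2.13·592844 + 1.45·5942658 = 7354096.380, which is < 7356444
-1.36·592844 + 2.42·5942658 = 13574964.520, which is < 13589565
-0.01·592844 − 1.62·5942658 = -9633034.400, which is > -9638891
This sign pattern matches Y.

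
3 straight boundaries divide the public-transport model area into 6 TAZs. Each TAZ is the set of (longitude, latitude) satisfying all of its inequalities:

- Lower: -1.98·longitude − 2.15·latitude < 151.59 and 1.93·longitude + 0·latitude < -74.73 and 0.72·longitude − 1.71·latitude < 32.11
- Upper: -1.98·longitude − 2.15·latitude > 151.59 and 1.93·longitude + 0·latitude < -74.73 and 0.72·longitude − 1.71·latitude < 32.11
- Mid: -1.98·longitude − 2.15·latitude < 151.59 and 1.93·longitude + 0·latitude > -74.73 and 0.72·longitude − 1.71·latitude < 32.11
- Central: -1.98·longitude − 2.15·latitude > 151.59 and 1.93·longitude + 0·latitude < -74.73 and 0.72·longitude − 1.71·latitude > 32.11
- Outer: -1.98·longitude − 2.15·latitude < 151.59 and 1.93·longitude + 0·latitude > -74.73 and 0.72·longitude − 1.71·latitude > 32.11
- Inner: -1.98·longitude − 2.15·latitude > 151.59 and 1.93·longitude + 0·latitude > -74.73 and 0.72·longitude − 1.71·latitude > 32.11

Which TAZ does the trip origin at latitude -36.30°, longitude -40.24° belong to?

Central

-1.98·-40.24 − 2.15·-36.30 = 157.720, which is > 151.59
1.93·-40.24 + 0·-36.30 = -77.663, which is < -74.73
0.72·-40.24 − 1.71·-36.30 = 33.100, which is > 32.11
This sign pattern matches Central.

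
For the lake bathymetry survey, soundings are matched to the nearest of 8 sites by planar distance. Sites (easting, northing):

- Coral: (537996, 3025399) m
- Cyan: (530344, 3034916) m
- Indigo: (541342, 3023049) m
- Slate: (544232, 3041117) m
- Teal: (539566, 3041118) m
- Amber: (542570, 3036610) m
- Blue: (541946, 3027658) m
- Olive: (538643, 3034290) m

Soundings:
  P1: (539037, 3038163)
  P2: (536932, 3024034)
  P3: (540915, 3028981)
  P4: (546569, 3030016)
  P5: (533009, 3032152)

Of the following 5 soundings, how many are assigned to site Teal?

P1 → Teal
P2 → Coral
P3 → Blue
P4 → Blue
P5 → Cyan
1 of the 5 goes to Teal.

1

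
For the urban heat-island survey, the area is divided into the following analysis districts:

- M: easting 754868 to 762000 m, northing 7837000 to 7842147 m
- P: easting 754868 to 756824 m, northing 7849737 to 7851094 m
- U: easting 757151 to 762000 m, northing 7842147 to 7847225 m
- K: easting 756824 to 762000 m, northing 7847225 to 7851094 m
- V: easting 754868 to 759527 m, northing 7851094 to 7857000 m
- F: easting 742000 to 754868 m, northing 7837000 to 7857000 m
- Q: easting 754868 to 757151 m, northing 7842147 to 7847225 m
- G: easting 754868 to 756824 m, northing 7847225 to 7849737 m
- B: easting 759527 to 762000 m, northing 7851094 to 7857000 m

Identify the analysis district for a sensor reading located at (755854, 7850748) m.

P

The point has easting = 755854 and northing = 7850748.
Only P satisfies 754868 ≤ easting ≤ 756824 and 7849737 ≤ northing ≤ 7851094.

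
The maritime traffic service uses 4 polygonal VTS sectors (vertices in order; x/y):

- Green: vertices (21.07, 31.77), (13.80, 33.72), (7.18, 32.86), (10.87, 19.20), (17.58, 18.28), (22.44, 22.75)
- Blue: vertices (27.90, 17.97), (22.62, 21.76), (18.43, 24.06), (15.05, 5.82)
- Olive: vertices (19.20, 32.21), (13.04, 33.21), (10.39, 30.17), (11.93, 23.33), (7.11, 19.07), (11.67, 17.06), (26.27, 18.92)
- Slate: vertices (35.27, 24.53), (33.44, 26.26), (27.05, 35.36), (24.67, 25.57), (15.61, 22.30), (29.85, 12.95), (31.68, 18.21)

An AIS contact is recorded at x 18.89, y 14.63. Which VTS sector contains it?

Cast a ray rightward from (18.89, 14.63). For each polygon, the edges (by vertex number in listed order) whose endpoints lie on opposite sides of y = 14.63, where each meets that height, and whether that is right or left of the point:
Green: no edge straddles that height → 0 crossings.
Blue: 3–4 at x≈16.683 (left), 4–1 at x≈24.368 (right) → 1 crossing.
Olive: no edge straddles that height → 0 crossings.
Slate: 5–6 at x≈27.291 (right), 6–7 at x≈30.434 (right) → 2 crossings.
Only Blue has an odd count, so the point is inside Blue.

Blue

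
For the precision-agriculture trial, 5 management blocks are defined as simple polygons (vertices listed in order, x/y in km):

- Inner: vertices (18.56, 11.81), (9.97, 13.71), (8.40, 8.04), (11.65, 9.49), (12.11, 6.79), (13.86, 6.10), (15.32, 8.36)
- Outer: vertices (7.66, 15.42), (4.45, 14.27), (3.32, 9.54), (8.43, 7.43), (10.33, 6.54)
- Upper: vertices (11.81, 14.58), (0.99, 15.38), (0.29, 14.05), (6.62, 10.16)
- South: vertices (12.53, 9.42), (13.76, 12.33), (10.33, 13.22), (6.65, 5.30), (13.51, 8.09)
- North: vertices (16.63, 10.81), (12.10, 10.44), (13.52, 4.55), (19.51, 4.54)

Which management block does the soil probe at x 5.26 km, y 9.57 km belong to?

Cast a ray rightward from (5.26, 9.57). For each polygon, the edges (by vertex number in listed order) whose endpoints lie on opposite sides of y = 9.57, where each meets that height, and whether that is right or left of the point:
Inner: 2–3 at x≈8.824 (right), 7–1 at x≈16.456 (right) → 2 crossings.
Outer: 2–3 at x≈3.327 (left), 5–1 at x≈9.419 (right) → 1 crossing.
Upper: no edge straddles that height → 0 crossings.
South: 1–2 at x≈12.593 (right), 3–4 at x≈8.634 (right) → 2 crossings.
North: 2–3 at x≈12.310 (right), 4–1 at x≈17.200 (right) → 2 crossings.
Only Outer has an odd count, so the point is inside Outer.

Outer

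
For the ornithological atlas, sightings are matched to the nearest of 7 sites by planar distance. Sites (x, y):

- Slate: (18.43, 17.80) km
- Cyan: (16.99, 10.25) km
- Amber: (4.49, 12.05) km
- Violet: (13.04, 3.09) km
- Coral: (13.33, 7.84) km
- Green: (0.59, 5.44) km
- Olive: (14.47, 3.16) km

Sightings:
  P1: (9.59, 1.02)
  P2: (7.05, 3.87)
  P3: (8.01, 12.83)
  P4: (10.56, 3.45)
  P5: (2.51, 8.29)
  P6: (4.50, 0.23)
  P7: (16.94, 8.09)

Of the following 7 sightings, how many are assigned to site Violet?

3

P1 → Violet
P2 → Violet
P3 → Amber
P4 → Violet
P5 → Green
P6 → Green
P7 → Cyan
3 of the 7 go to Violet.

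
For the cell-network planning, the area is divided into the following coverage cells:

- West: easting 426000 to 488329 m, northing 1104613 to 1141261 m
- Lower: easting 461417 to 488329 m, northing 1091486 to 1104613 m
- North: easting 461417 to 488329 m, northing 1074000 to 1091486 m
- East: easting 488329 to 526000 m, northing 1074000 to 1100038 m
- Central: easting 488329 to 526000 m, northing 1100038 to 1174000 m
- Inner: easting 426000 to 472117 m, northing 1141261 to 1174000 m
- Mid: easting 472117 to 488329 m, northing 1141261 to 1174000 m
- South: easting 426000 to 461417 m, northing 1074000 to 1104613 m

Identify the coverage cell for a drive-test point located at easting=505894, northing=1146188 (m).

The point has easting = 505894 and northing = 1146188.
Only Central satisfies 488329 ≤ easting ≤ 526000 and 1100038 ≤ northing ≤ 1174000.

Central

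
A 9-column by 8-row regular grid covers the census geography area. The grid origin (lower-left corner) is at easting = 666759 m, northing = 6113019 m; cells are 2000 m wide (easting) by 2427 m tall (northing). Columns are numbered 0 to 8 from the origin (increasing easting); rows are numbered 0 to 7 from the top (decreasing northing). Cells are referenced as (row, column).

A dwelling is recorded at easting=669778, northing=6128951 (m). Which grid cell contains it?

(1, 1)

Column index: ⌊(669778 − 666759) / 2000⌋ = ⌊1.510⌋ = 1
Row offset from origin: ⌊(6128951 − 6113019) / 2427⌋ = ⌊6.564⌋ = 6 → row 1 (counted from top)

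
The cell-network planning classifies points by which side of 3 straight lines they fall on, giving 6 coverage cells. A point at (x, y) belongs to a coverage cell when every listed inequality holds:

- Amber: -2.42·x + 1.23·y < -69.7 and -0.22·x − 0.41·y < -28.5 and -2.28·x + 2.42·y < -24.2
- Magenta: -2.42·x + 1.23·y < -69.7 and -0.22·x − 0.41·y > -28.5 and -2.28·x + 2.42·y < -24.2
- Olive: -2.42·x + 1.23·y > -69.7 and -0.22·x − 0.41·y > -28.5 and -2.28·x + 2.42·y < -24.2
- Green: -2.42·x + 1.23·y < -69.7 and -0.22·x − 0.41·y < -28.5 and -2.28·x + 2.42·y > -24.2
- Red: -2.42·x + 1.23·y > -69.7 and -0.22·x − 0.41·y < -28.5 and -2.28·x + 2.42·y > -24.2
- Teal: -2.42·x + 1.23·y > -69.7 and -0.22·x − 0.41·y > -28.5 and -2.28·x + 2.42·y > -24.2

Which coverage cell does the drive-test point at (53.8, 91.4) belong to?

Red

-2.42·53.8 + 1.23·91.4 = -17.774, which is > -69.7
-0.22·53.8 − 0.41·91.4 = -49.310, which is < -28.5
-2.28·53.8 + 2.42·91.4 = 98.524, which is > -24.2
This sign pattern matches Red.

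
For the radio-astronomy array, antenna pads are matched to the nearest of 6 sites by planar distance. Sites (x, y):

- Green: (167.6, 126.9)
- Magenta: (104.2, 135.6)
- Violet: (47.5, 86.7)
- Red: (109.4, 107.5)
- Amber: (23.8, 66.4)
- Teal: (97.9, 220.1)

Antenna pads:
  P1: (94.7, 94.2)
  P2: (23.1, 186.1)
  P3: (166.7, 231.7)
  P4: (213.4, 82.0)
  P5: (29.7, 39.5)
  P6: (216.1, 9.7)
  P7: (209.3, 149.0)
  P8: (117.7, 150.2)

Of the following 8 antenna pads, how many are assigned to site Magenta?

P1 → Red
P2 → Teal
P3 → Teal
P4 → Green
P5 → Amber
P6 → Green
P7 → Green
P8 → Magenta
1 of the 8 goes to Magenta.

1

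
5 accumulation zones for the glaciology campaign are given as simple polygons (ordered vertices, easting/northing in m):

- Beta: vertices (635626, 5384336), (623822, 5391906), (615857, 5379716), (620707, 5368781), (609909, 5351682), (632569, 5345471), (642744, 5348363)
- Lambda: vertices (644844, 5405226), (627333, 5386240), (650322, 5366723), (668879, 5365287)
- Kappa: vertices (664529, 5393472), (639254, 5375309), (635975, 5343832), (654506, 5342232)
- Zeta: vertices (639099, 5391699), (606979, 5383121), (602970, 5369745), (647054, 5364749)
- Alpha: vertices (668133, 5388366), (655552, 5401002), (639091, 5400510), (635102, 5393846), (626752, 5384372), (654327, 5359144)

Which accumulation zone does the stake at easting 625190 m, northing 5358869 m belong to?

Cast a ray rightward from (625190, 5358869). For each polygon, the edges (by vertex number in listed order) whose endpoints lie on opposite sides of northing = 5358869, where each meets that height, and whether that is right or left of the point:
Beta: 4–5 at easting≈614447.6 (left), 7–1 at easting≈640665.2 (right) → 1 crossing.
Lambda: no edge straddles that height → 0 crossings.
Kappa: 2–3 at easting≈637541.4 (right), 4–1 at easting≈657760.3 (right) → 2 crossings.
Zeta: no edge straddles that height → 0 crossings.
Alpha: no edge straddles that height → 0 crossings.
Only Beta has an odd count, so the point is inside Beta.

Beta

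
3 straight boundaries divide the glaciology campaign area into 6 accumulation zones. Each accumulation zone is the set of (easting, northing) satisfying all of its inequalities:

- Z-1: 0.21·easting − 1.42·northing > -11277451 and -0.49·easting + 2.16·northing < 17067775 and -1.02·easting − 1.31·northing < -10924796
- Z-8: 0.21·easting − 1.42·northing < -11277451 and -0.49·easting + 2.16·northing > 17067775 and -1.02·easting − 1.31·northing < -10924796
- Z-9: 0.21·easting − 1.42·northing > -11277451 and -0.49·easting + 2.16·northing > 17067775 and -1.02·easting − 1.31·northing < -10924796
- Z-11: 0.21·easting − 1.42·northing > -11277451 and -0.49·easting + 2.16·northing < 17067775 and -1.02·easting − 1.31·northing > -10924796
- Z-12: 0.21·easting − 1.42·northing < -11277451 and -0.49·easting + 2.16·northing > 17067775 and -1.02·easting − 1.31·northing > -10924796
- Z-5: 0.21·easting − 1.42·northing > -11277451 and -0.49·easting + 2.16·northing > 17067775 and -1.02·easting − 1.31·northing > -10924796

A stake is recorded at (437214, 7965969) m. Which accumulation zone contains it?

0.21·437214 − 1.42·7965969 = -11219861.040, which is > -11277451
-0.49·437214 + 2.16·7965969 = 16992258.180, which is < 17067775
-1.02·437214 − 1.31·7965969 = -10881377.670, which is > -10924796
This sign pattern matches Z-11.

Z-11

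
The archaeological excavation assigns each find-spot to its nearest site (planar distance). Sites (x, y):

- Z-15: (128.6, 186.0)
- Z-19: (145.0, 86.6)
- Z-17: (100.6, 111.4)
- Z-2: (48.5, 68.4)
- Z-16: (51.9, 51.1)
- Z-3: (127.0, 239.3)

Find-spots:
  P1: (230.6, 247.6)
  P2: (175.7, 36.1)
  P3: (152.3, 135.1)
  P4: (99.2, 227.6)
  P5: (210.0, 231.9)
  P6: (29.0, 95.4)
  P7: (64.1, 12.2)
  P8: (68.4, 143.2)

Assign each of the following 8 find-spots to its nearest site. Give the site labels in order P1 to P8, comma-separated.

Z-3, Z-19, Z-19, Z-3, Z-3, Z-2, Z-16, Z-17

P1 → Z-3 (d²=10801.85)
P2 → Z-19 (d²=3492.74)
P3 → Z-19 (d²=2405.54)
P4 → Z-3 (d²=909.73)
P5 → Z-3 (d²=6943.76)
P6 → Z-2 (d²=1109.25)
P7 → Z-16 (d²=1662.05)
P8 → Z-17 (d²=2048.08)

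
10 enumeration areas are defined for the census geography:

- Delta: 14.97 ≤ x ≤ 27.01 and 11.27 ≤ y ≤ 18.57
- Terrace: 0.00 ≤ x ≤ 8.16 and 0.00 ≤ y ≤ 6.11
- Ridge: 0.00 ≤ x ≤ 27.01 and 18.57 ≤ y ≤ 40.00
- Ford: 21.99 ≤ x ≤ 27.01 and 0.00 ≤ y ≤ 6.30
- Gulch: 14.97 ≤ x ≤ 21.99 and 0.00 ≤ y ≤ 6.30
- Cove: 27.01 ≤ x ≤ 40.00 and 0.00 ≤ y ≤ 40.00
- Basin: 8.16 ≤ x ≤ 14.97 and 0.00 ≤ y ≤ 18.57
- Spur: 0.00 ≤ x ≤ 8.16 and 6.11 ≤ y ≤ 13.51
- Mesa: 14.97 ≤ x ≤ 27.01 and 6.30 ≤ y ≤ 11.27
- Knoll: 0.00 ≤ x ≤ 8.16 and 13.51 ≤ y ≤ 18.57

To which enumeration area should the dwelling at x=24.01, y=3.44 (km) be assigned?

The point has x = 24.01 and y = 3.44.
Only Ford satisfies 21.99 ≤ x ≤ 27.01 and 0.00 ≤ y ≤ 6.30.

Ford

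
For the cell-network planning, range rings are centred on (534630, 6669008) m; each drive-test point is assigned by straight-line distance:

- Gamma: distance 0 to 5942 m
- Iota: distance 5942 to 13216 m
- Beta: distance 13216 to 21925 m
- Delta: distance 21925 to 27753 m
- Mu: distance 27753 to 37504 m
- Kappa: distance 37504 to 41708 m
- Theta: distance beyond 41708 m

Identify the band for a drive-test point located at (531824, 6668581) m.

Distance = √((531824−534630)² + (6668581−6669008)²) = √(7873636.000 + 182329.000) = 2838.303 m.
0 ≤ 2838.303 < 5942 → Gamma.

Gamma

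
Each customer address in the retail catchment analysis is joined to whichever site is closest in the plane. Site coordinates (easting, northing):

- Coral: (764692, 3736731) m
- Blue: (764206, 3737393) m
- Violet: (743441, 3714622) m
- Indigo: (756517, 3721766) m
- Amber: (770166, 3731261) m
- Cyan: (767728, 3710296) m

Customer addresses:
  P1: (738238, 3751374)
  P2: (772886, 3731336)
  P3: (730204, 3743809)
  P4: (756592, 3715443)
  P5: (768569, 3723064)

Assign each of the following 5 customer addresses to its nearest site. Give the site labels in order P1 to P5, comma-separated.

Blue, Amber, Violet, Indigo, Amber

P1 → Blue (d²=869805385.00)
P2 → Amber (d²=7404025.00)
P3 → Violet (d²=1027099138.00)
P4 → Indigo (d²=39985954.00)
P5 → Amber (d²=69741218.00)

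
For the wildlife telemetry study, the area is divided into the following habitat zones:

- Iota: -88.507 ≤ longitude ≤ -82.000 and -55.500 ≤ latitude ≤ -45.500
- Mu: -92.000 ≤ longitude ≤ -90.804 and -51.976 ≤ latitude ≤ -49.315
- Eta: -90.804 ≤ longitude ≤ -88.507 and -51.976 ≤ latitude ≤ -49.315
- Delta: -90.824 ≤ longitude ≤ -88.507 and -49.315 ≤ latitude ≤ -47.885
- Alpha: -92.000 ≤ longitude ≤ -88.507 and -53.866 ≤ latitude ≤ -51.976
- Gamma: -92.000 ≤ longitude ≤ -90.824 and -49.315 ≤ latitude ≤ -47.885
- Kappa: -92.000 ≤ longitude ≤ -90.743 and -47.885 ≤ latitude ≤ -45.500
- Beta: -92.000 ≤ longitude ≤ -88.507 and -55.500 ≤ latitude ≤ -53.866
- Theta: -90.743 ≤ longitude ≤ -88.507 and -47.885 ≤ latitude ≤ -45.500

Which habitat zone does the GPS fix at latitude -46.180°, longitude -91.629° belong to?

The point has longitude = -91.629 and latitude = -46.180.
Only Kappa satisfies -92.000 ≤ longitude ≤ -90.743 and -47.885 ≤ latitude ≤ -45.500.

Kappa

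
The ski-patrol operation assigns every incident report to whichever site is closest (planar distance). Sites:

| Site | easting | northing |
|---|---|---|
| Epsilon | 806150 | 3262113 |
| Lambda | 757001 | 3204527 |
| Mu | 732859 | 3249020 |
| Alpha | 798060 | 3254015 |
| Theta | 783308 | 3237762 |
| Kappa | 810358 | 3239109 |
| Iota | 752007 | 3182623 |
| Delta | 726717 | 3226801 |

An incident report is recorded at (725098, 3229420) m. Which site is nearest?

Squared distances to each site:
Epsilon: 7638258953.000; Lambda: 1637462858.000; Mu: 444393121.000; Alpha: 5928367469.000; Theta: 3457993064.000; Kappa: 7363144321.000; Iota: 2914053490.000; Delta: 9480322.000.
Minimum at Delta.

Delta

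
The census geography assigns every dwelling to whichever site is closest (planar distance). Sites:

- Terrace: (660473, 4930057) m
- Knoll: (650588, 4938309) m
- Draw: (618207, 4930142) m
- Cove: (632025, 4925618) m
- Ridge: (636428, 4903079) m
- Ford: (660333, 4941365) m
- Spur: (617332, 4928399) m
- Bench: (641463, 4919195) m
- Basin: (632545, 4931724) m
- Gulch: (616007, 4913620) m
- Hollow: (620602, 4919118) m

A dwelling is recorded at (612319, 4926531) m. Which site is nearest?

Squared distances to each site:
Terrace: 2331240392.000; Knoll: 1603237645.000; Draw: 47707865.000; Cove: 389160005.000; Ridge: 1131240185.000; Ford: 2525391752.000; Spur: 28619593.000; Bench: 903189632.000; Basin: 436058325.000; Gulch: 180295265.000; Hollow: 123560658.000.
Minimum at Spur.

Spur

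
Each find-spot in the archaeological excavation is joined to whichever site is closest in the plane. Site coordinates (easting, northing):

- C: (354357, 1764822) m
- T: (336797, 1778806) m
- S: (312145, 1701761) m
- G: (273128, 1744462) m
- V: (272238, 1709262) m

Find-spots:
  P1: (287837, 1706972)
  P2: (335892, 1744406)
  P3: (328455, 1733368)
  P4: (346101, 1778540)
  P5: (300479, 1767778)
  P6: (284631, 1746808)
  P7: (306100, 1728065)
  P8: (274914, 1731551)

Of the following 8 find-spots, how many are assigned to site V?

P1 → V
P2 → C
P3 → S
P4 → T
P5 → G
P6 → G
P7 → S
P8 → G
1 of the 8 goes to V.

1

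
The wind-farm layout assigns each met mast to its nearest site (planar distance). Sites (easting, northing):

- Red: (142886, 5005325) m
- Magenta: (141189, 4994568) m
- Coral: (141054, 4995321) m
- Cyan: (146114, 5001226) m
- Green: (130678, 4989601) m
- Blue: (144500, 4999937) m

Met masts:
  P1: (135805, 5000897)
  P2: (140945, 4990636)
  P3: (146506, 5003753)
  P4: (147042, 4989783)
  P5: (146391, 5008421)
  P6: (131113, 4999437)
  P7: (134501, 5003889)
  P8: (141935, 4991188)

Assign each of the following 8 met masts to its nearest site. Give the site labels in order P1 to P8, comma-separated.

P1 → Coral (d²=58643777.00)
P2 → Magenta (d²=15520160.00)
P3 → Cyan (d²=6539393.00)
P4 → Magenta (d²=57153834.00)
P5 → Red (d²=21870241.00)
P6 → Green (d²=96936121.00)
P7 → Red (d²=72370321.00)
P8 → Magenta (d²=11980916.00)

Coral, Magenta, Cyan, Magenta, Red, Green, Red, Magenta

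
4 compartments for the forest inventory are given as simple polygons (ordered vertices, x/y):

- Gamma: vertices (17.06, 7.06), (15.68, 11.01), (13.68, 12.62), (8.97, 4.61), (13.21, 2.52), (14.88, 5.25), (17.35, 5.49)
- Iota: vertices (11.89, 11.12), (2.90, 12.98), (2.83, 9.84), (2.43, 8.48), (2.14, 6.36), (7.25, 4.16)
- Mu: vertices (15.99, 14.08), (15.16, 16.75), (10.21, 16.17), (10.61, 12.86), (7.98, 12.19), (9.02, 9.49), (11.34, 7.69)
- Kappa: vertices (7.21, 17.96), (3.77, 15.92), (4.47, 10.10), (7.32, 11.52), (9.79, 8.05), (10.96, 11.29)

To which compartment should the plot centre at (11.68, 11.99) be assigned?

Cast a ray rightward from (11.68, 11.99). For each polygon, the edges (by vertex number in listed order) whose endpoints lie on opposite sides of y = 11.99, where each meets that height, and whether that is right or left of the point:
Gamma: 2–3 at x≈14.463 (right), 3–4 at x≈13.310 (right) → 2 crossings.
Iota: 1–2 at x≈7.685 (left), 2–3 at x≈2.878 (left) → 0 crossings.
Mu: 5–6 at x≈8.057 (left), 7–1 at x≈14.469 (right) → 1 crossing.
Kappa: 2–3 at x≈4.243 (left), 6–1 at x≈10.566 (left) → 0 crossings.
Only Mu has an odd count, so the point is inside Mu.

Mu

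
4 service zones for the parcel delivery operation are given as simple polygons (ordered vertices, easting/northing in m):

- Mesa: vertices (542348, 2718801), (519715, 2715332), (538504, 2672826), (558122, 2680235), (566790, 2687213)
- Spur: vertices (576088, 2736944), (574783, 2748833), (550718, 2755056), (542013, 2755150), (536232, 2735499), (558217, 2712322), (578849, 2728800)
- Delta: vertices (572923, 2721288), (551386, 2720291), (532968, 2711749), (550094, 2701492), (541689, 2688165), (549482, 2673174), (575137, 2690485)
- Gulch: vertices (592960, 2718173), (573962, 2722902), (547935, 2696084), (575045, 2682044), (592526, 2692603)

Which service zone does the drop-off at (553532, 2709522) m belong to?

Delta

Cast a ray rightward from (553532, 2709522). For each polygon, the edges (by vertex number in listed order) whose endpoints lie on opposite sides of northing = 2709522, where each meets that height, and whether that is right or left of the point:
Mesa: 2–3 at easting≈522283.2 (left), 5–1 at easting≈549527.9 (left) → 0 crossings.
Spur: no edge straddles that height → 0 crossings.
Delta: 3–4 at easting≈536686.4 (left), 7–1 at easting≈573768.7 (right) → 1 crossing.
Gulch: 2–3 at easting≈560976.6 (right), 5–1 at easting≈592813.2 (right) → 2 crossings.
Only Delta has an odd count, so the point is inside Delta.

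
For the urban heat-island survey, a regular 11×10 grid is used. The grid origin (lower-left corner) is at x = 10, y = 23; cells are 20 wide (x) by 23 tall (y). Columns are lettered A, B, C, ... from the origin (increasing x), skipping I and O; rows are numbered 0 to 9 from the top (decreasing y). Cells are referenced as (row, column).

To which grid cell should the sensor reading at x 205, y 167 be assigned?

Column index: ⌊(205 − 10) / 20⌋ = ⌊9.750⌋ = 9 → column K
Row offset from origin: ⌊(167 − 23) / 23⌋ = ⌊6.261⌋ = 6 → row 3 (counted from top)

(3, K)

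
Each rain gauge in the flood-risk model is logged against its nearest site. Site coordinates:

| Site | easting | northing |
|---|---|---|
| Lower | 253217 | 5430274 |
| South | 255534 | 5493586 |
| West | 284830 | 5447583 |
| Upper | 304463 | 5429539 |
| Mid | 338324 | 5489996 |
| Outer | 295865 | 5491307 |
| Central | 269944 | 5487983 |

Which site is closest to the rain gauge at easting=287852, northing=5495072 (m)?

Squared distances to each site:
Lower: 5398364029.000; South: 1046661320.000; West: 2264337605.000; Upper: 4570499410.000; Mid: 2573188560.000; Outer: 78383394.000; Central: 370950385.000.
Minimum at Outer.

Outer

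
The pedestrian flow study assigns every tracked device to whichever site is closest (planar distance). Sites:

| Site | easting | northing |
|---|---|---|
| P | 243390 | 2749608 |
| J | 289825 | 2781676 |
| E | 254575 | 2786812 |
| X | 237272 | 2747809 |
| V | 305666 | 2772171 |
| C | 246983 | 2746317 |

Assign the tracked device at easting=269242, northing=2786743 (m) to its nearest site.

E

Squared distances to each site:
P: 2047334129.000; J: 449334378.000; E: 215125650.000; X: 2537937256.000; V: 1539050960.000; C: 2129724557.000.
Minimum at E.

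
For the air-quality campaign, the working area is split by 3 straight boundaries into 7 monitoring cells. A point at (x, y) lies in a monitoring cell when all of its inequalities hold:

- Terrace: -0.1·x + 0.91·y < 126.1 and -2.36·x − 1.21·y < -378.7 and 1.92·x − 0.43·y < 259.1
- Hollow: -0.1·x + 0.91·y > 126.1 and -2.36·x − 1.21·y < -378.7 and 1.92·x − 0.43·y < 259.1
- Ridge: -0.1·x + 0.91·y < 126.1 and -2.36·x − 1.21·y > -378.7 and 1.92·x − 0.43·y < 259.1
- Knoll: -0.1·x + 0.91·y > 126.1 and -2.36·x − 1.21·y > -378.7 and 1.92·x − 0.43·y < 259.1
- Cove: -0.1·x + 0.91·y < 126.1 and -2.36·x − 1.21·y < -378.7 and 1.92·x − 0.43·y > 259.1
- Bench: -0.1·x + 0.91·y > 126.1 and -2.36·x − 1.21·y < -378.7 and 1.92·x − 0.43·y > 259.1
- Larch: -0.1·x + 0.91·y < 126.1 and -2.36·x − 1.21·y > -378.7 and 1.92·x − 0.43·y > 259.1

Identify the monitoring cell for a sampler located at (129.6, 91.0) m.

-0.1·129.6 + 0.91·91.0 = 69.850, which is < 126.1
-2.36·129.6 − 1.21·91.0 = -415.966, which is < -378.7
1.92·129.6 − 0.43·91.0 = 209.702, which is < 259.1
This sign pattern matches Terrace.

Terrace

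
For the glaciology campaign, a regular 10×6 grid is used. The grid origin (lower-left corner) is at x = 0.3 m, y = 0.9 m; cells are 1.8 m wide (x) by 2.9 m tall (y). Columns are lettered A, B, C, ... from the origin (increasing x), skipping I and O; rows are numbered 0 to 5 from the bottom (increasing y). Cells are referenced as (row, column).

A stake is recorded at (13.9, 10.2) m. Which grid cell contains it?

(3, H)

Column index: ⌊(13.9 − 0.3) / 1.8⌋ = ⌊7.556⌋ = 7 → column H
Row offset from origin: ⌊(10.2 − 0.9) / 2.9⌋ = ⌊3.207⌋ = 3 → row 3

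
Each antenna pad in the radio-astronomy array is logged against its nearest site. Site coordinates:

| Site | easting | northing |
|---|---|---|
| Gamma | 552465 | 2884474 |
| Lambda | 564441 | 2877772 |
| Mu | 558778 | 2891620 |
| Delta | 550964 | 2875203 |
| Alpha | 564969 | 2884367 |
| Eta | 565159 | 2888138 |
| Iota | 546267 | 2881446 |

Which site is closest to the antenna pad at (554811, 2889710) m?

Squared distances to each site:
Gamma: 32919412.000; Lambda: 235252744.000; Mu: 19385189.000; Delta: 225252458.000; Alpha: 131732613.000; Eta: 109552288.000; Iota: 141293632.000.
Minimum at Mu.

Mu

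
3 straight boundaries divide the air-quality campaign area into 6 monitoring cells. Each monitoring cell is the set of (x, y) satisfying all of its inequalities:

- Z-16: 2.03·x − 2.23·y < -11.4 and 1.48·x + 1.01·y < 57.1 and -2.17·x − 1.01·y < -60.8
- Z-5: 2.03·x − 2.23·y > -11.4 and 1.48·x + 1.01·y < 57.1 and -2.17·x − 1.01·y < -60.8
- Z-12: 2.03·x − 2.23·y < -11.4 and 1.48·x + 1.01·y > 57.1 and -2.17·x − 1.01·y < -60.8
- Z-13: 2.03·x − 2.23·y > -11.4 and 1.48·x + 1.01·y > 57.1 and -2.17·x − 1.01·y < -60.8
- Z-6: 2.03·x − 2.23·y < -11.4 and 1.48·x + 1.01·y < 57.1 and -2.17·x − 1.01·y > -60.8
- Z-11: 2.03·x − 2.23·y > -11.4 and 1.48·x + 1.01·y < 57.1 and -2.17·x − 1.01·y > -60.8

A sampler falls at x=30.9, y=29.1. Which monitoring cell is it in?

2.03·30.9 − 2.23·29.1 = -2.166, which is > -11.4
1.48·30.9 + 1.01·29.1 = 75.123, which is > 57.1
-2.17·30.9 − 1.01·29.1 = -96.444, which is < -60.8
This sign pattern matches Z-13.

Z-13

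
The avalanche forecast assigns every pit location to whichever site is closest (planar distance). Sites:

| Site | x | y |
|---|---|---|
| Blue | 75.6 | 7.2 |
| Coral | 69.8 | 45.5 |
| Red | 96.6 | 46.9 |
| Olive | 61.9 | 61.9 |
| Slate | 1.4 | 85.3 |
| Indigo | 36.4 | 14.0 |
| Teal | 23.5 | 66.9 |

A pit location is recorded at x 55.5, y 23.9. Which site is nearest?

Squared distances to each site:
Blue: 682.900; Coral: 671.050; Red: 2218.210; Olive: 1484.960; Slate: 6696.770; Indigo: 462.820; Teal: 2873.000.
Minimum at Indigo.

Indigo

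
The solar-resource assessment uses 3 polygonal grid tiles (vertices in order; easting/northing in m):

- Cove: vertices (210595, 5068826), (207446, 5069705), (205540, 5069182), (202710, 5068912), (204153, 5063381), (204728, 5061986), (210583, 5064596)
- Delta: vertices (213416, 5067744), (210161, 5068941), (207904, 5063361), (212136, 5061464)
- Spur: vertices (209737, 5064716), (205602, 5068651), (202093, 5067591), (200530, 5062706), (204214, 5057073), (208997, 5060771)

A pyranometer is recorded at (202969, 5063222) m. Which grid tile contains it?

Cast a ray rightward from (202969, 5063222). For each polygon, the edges (by vertex number in listed order) whose endpoints lie on opposite sides of northing = 5063222, where each meets that height, and whether that is right or left of the point:
Cove: 5–6 at easting≈204218.5 (right), 6–7 at easting≈207500.7 (right) → 2 crossings.
Delta: 3–4 at easting≈208214.1 (right), 4–1 at easting≈212494.3 (right) → 2 crossings.
Spur: 3–4 at easting≈200695.1 (left), 6–1 at easting≈209456.8 (right) → 1 crossing.
Only Spur has an odd count, so the point is inside Spur.

Spur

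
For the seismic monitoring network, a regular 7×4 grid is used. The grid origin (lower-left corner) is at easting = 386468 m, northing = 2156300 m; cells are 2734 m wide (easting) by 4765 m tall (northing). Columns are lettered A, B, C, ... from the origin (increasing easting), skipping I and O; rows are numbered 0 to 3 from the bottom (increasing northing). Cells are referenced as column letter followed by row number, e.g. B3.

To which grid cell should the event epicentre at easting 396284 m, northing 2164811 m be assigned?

Column index: ⌊(396284 − 386468) / 2734⌋ = ⌊3.590⌋ = 3 → column D
Row offset from origin: ⌊(2164811 − 2156300) / 4765⌋ = ⌊1.786⌋ = 1 → row 1

D1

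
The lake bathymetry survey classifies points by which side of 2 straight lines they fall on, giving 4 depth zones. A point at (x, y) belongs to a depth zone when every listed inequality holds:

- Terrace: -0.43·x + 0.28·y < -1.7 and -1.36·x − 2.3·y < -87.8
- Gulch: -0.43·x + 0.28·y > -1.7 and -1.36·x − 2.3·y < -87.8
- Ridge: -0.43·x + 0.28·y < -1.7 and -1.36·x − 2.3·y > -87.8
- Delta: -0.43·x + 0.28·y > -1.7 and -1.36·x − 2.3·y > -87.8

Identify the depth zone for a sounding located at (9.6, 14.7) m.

Delta

-0.43·9.6 + 0.28·14.7 = -0.012, which is > -1.7
-1.36·9.6 − 2.3·14.7 = -46.866, which is > -87.8
This sign pattern matches Delta.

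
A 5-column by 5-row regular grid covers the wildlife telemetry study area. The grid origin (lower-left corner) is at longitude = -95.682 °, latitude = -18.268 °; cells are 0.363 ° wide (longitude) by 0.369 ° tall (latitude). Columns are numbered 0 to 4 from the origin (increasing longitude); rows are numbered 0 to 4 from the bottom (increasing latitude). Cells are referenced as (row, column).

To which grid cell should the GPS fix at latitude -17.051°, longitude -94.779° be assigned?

Column index: ⌊(-94.779 − -95.682) / 0.363⌋ = ⌊2.488⌋ = 2
Row offset from origin: ⌊(-17.051 − -18.268) / 0.369⌋ = ⌊3.298⌋ = 3 → row 3

(3, 2)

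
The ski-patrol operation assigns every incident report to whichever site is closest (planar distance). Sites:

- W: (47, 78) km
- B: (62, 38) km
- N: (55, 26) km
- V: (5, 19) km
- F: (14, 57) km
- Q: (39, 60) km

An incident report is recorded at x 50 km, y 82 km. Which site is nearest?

Squared distances to each site:
W: 25.000; B: 2080.000; N: 3161.000; V: 5994.000; F: 1921.000; Q: 605.000.
Minimum at W.

W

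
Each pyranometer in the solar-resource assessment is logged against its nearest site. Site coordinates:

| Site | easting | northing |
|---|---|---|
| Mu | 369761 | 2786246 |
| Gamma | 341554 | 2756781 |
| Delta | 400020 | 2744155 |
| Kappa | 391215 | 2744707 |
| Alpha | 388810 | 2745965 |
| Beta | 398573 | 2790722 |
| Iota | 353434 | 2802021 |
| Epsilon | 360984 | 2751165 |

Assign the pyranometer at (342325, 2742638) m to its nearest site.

Squared distances to each site:
Mu: 2654391760.000; Gamma: 200618890.000; Delta: 3331014314.000; Kappa: 2394512861.000; Alpha: 2171924154.000; Beta: 5475908560.000; Iota: 3649750570.000; Epsilon: 420868010.000.
Minimum at Gamma.

Gamma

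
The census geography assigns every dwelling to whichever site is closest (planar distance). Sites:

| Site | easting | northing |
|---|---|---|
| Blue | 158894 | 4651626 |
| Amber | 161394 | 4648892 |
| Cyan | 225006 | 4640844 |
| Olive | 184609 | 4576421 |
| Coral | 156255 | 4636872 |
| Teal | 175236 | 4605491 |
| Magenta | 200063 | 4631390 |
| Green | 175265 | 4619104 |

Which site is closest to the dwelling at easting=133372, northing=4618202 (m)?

Coral

Squared distances to each site:
Blue: 1768536260.000; Amber: 1727108584.000; Cyan: 8909450120.000; Olive: 4370882130.000; Coral: 872200589.000; Teal: 1914164017.000; Magenta: 4621612825.000; Green: 1755837053.000.
Minimum at Coral.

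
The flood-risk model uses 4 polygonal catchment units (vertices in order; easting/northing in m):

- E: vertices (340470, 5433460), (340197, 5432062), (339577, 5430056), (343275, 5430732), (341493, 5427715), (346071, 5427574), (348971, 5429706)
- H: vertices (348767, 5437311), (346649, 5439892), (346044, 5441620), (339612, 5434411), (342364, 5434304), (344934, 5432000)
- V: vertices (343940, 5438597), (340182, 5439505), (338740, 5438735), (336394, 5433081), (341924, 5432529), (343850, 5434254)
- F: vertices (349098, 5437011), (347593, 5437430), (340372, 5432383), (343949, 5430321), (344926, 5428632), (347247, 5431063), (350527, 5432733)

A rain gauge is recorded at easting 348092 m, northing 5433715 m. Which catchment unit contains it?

F

Cast a ray rightward from (348092, 5433715). For each polygon, the edges (by vertex number in listed order) whose endpoints lie on opposite sides of northing = 5433715, where each meets that height, and whether that is right or left of the point:
E: no edge straddles that height → 0 crossings.
H: 5–6 at easting≈343021.0 (left), 6–1 at easting≈346171.7 (left) → 0 crossings.
V: 3–4 at easting≈336657.1 (left), 5–6 at easting≈343248.2 (left) → 0 crossings.
F: 2–3 at easting≈342277.8 (left), 7–1 at easting≈350199.0 (right) → 1 crossing.
Only F has an odd count, so the point is inside F.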